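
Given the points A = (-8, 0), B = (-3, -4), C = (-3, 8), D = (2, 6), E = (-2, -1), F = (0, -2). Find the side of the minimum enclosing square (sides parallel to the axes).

12

The bounding box has width 10 and height 12.
An axis-aligned square enclosing the set must have side ≥ max(width, height).
So the minimum side is max(10, 12) = 12.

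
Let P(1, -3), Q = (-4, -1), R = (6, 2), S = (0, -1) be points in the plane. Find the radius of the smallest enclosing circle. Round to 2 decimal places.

5.22

By Welzl's lemma the MEC is supported by two points (diametrically opposite) or three points (on a circumcircle).
The farthest pair is Q–R with squared distance 109. The circle on this segment as diameter has centre (1, 0.5) and r² = 109/4 = 27.25.
Check P: distance² to centre = 12.25 ≤ 27.25, so it lies inside.
All remaining points lie in this disk, and no smaller disk contains both endpoints, so this is the minimum enclosing circle.
r = √(27.25) ≈ 5.22.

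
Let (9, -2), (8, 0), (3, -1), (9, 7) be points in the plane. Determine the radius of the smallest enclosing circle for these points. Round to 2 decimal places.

5.07

A smallest enclosing disk is always determined by at most three of the input points on its boundary.
The minimum enclosing circle is determined by three boundary points: (9, -2), (3, -1), (9, 7).
Their circumcentre is (20/3, 2.5) with r² = 925/36.
The farthest remaining point (8, 0) is at distance² 289/36 ≤ 925/36.
r = √(925/36) ≈ 5.07.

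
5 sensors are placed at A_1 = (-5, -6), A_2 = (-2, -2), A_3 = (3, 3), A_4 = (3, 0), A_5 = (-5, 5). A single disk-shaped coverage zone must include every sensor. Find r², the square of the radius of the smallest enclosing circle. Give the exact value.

The minimum enclosing circle is determined by three boundary points: A_1, A_3, A_5.
Their circumcentre is (-2.125, -0.5) with r² = 38.515625.
The farthest remaining point A_4 is at distance² 26.515625 ≤ 38.515625.

38.515625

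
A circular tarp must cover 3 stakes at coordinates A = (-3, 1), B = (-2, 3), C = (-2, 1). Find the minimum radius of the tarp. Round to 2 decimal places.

1.12

Side lengths²: AB² = 5, AC² = 1, BC² = 4.
Since AB² = 5 ≥ 4 + 1 = 5, the angle opposite AB is not acute, so the smallest enclosing circle has AB as diameter.
Centre = midpoint of AB = (-2.5, 2), r² = 5/4 = 1.25.
r = √(1.25) ≈ 1.12.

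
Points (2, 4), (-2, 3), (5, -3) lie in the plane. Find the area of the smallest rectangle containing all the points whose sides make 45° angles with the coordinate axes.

32.5

In coordinates u = x + y, v = x − y the rectangle is axis-aligned; the map (x,y)→(u,v) scales areas by 2.
u-values: 6, 1, 2; range = 6 − 1 = 5.
v-values: -2, -5, 8; range = 8 − (-5) = 13.
Area = (5 × 13) / 2 = 32.5.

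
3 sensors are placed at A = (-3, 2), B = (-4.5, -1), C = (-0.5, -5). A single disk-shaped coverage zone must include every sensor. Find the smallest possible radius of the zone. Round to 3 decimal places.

3.717

Side lengths²: AB² = 11.25, AC² = 55.25, BC² = 32.
Since AC² = 55.25 ≥ 32 + 11.25 = 43.25, the angle opposite AC is not acute, so the smallest enclosing circle has AC as diameter.
Centre = midpoint of AC = (-1.75, -1.5), r² = 55.25/4 = 13.8125.
r = √(13.8125) ≈ 3.717.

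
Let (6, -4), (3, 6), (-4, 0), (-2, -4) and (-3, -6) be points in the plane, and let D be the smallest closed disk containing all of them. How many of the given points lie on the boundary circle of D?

3

The minimum enclosing circle is determined by three boundary points: (6, -4), (3, 6), (-3, -6).
Their circumcentre is (0.4375, -0.21875) with r² = 45.2392578125.
The farthest remaining point (-2, -4) is at distance² 20.2392578125 ≤ 45.2392578125.
The points at distance exactly r from the centre are (6, -4), (3, 6), (-3, -6) — 3 points.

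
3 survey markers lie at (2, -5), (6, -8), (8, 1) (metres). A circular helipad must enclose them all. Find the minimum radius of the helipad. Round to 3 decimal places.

4.657

Call the three points A, B, C in the order given.
Side lengths²: AB² = 25, AC² = 72, BC² = 85.
Since BC² = 85 < 72 + 25 = 97, the triangle is acute, so the smallest enclosing circle is the circumcircle.
Circumcentre = (89/14, -47/14), r² = 2125/98.
r = √(2125/98) ≈ 4.657.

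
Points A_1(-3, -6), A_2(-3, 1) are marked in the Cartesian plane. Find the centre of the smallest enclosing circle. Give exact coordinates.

The smallest circle enclosing two points has them as diameter endpoints.
Centre = midpoint = (-3, -2.5); r² = |A_1A_2|²/4 = 49/4 = 12.25.
Centre = (-3, -2.5).

(-3, -2.5)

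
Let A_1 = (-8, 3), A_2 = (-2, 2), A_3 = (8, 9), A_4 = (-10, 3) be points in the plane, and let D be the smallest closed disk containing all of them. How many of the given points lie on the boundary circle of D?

2

A smallest enclosing disk is always determined by at most three of the input points on its boundary.
The farthest pair is A_3–A_4 with squared distance 360. The circle on this segment as diameter has centre (-1, 6) and r² = 360/4 = 90.
Check A_1: distance² to centre = 58 ≤ 90, so it lies inside.
All remaining points lie in this disk, and no smaller disk contains both endpoints, so this is the minimum enclosing circle.
The points at distance exactly r from the centre are A_3, A_4 — 2 points.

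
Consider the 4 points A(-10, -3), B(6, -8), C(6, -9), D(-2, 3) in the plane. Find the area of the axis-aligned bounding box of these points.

192

x ranges over [-10, 6], width 16.
y ranges over [-9, 3], height 12.
Area = 16 × 12 = 192.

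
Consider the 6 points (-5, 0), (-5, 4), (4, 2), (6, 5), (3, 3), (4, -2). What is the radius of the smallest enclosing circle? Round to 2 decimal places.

By Welzl's lemma the MEC is supported by two points (diametrically opposite) or three points (on a circumcircle).
The farthest pair is (-5, 0)–(6, 5) with squared distance 146. The circle on this segment as diameter has centre (0.5, 2.5) and r² = 146/4 = 36.5.
Check (-5, 4): distance² to centre = 32.5 ≤ 36.5, so it lies inside.
All remaining points lie in this disk, and no smaller disk contains both endpoints, so this is the minimum enclosing circle.
r = √(36.5) ≈ 6.04.

6.04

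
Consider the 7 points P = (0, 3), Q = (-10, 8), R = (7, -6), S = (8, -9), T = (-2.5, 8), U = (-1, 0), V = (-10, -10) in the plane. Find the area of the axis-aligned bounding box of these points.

x ranges over [-10, 8], width 18.
y ranges over [-10, 8], height 18.
Area = 18 × 18 = 324.

324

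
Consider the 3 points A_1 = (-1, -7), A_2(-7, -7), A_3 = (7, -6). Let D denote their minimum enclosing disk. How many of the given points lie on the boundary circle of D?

Side lengths²: A_1A_2² = 36, A_1A_3² = 65, A_2A_3² = 197.
Since A_2A_3² = 197 ≥ 65 + 36 = 101, the angle opposite A_2A_3 is not acute, so the smallest enclosing circle has A_2A_3 as diameter.
Centre = midpoint of A_2A_3 = (0, -6.5), r² = 197/4 = 49.25.
The points at distance exactly r from the centre are A_2, A_3 — 2 points.

2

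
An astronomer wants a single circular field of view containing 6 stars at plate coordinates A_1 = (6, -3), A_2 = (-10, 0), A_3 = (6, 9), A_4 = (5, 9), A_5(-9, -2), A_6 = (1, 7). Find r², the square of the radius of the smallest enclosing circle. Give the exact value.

87.2119140625

By Welzl's lemma the MEC is supported by two points (diametrically opposite) or three points (on a circumcircle).
The minimum enclosing circle is determined by three boundary points: A_1, A_2, A_3.
Their circumcentre is (-1.15625, 3) with r² = 87.2119140625.
The farthest remaining point A_5 is at distance² 86.5244140625 ≤ 87.2119140625.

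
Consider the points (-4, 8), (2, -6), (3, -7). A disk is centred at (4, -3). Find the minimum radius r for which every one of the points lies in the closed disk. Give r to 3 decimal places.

The required radius is the distance from (4, -3) to the farthest point.
Squared distances: 185, 13, 17.
Maximum is 185, attained at (-4, 8).
r = √185 ≈ 13.601.

13.601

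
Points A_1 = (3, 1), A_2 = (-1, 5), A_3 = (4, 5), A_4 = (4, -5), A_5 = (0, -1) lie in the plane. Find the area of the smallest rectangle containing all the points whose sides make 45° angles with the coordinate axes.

In coordinates u = x + y, v = x − y the rectangle is axis-aligned; the map (x,y)→(u,v) scales areas by 2.
u-values: 4, 4, 9, -1, -1; range = 9 − (-1) = 10.
v-values: 2, -6, -1, 9, 1; range = 9 − (-6) = 15.
Area = (10 × 15) / 2 = 75.

75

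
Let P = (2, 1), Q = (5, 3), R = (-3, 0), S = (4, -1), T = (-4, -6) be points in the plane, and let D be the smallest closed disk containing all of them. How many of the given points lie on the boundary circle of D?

The farthest pair is Q–T with squared distance 162. The circle on this segment as diameter has centre (0.5, -1.5) and r² = 162/4 = 40.5.
Check P: distance² to centre = 8.5 ≤ 40.5, so it lies inside.
All remaining points lie in this disk, and no smaller disk contains both endpoints, so this is the minimum enclosing circle.
The points at distance exactly r from the centre are Q, T — 2 points.

2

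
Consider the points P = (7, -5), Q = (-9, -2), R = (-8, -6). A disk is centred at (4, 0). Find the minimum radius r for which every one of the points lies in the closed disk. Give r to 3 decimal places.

13.416

The required radius is the distance from (4, 0) to the farthest point.
Squared distances: 34, 173, 180.
Maximum is 180, attained at R.
r = √180 ≈ 13.416.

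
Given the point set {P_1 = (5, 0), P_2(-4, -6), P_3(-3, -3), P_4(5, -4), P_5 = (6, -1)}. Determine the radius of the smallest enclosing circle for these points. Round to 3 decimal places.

The minimum enclosing circle of a finite set is fixed by two of the points (as a diameter) or three (as a circumcircle).
The farthest pair is P_2–P_5 with squared distance 125. The circle on this segment as diameter has centre (1, -3.5) and r² = 125/4 = 31.25.
Check P_1: distance² to centre = 28.25 ≤ 31.25, so it lies inside.
All remaining points lie in this disk, and no smaller disk contains both endpoints, so this is the minimum enclosing circle.
r = √(31.25) ≈ 5.590.

5.590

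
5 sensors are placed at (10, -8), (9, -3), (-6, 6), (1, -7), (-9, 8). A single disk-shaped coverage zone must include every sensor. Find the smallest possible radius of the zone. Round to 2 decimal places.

The minimum enclosing circle of a finite set is fixed by two of the points (as a diameter) or three (as a circumcircle).
The farthest pair is (10, -8)–(-9, 8) with squared distance 617. The circle on this segment as diameter has centre (0.5, 0) and r² = 617/4 = 154.25.
Check (9, -3): distance² to centre = 81.25 ≤ 154.25, so it lies inside.
All remaining points lie in this disk, and no smaller disk contains both endpoints, so this is the minimum enclosing circle.
r = √(154.25) ≈ 12.42.

12.42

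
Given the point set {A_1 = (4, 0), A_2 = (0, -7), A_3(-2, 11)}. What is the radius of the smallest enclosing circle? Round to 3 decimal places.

Side lengths²: A_1A_2² = 65, A_1A_3² = 157, A_2A_3² = 328.
Since A_2A_3² = 328 ≥ 157 + 65 = 222, the angle opposite A_2A_3 is not acute, so the smallest enclosing circle has A_2A_3 as diameter.
Centre = midpoint of A_2A_3 = (-1, 2), r² = 328/4 = 82.
r = √82 ≈ 9.055.

9.055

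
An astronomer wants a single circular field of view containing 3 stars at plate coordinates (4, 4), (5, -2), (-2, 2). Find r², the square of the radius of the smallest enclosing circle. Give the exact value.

Call the three points A, B, C in the order given.
Side lengths²: AB² = 37, AC² = 40, BC² = 65.
Since BC² = 65 < 40 + 37 = 77, the triangle is acute, so the smallest enclosing circle is the circumcircle.
Circumcentre = (69/38, 21/38), r² = 12025/722.

12025/722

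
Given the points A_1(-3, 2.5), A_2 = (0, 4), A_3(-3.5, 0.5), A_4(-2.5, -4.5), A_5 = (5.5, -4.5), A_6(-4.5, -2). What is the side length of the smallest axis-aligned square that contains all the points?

The bounding box has width 10 and height 8.5.
An axis-aligned square enclosing the set must have side ≥ max(width, height).
So the minimum side is max(10, 8.5) = 10.

10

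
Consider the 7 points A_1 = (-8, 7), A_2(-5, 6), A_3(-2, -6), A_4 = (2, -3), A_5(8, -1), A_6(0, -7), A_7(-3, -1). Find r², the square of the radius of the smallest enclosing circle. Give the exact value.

81.25

The minimum enclosing circle is determined by three boundary points: A_1, A_5, A_6.
Their circumcentre is (-0.5, 2) with r² = 81.25.
The farthest remaining point A_3 is at distance² 66.25 ≤ 81.25.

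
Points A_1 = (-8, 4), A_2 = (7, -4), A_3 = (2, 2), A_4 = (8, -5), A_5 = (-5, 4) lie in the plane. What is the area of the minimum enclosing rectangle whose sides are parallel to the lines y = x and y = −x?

100

In coordinates u = x + y, v = x − y the rectangle is axis-aligned; the map (x,y)→(u,v) scales areas by 2.
u-values: -4, 3, 4, 3, -1; range = 4 − (-4) = 8.
v-values: -12, 11, 0, 13, -9; range = 13 − (-12) = 25.
Area = (8 × 25) / 2 = 100.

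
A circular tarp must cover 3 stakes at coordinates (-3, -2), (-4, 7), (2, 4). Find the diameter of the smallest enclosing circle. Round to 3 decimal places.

9.303

Call the three points A, B, C in the order given.
Side lengths²: AB² = 82, AC² = 61, BC² = 45.
Since AB² = 82 < 61 + 45 = 106, the triangle is acute, so the smallest enclosing circle is the circumcircle.
Circumcentre = (-83/34, 89/34), r² = 12505/578.
Diameter = 2r = 2√(12505/578) ≈ 9.303.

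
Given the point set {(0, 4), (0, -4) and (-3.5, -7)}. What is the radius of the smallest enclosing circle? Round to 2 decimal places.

Call the three points A, B, C in the order given.
Side lengths²: AB² = 64, AC² = 133.25, BC² = 21.25.
Since AC² = 133.25 ≥ 64 + 21.25 = 85.25, the angle opposite AC is not acute, so the smallest enclosing circle has AC as diameter.
Centre = midpoint of AC = (-1.75, -1.5), r² = 133.25/4 = 33.3125.
r = √(33.3125) ≈ 5.77.

5.77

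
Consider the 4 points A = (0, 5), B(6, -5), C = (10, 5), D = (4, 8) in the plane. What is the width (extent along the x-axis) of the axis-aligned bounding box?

10

max x = 10, min x = 0, so width = 10.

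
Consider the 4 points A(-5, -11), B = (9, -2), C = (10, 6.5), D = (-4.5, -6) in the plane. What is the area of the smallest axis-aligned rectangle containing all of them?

x ranges over [-5, 10], width 15.
y ranges over [-11, 6.5], height 17.5.
Area = 15 × 17.5 = 262.5.

262.5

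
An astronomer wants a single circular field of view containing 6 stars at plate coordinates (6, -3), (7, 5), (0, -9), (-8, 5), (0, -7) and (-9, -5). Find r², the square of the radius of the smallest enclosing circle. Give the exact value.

A smallest enclosing disk is always determined by at most three of the input points on its boundary.
The farthest pair is (7, 5)–(-9, -5) with squared distance 356. The circle on this segment as diameter has centre (-1, 0) and r² = 356/4 = 89.
Check (6, -3): distance² to centre = 58 ≤ 89, so it lies inside.
All remaining points lie in this disk, and no smaller disk contains both endpoints, so this is the minimum enclosing circle.

89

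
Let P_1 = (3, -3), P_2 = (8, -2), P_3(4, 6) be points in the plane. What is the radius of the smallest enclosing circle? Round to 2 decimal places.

Side lengths²: P_1P_2² = 26, P_1P_3² = 82, P_2P_3² = 80.
Since P_1P_3² = 82 < 80 + 26 = 106, the triangle is acute, so the smallest enclosing circle is the circumcircle.
Circumcentre = (52/11, 15/11), r² = 2665/121.
r = √(2665/121) ≈ 4.69.

4.69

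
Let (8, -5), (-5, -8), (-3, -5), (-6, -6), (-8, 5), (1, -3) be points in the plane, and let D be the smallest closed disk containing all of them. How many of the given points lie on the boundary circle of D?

A smallest enclosing disk is always determined by at most three of the input points on its boundary.
The farthest pair is (8, -5)–(-8, 5) with squared distance 356. The circle on this segment as diameter has centre (0, 0) and r² = 356/4 = 89.
Check (-5, -8): distance² to centre = 89 ≤ 89, so it lies inside.
All remaining points lie in this disk, and no smaller disk contains both endpoints, so this is the minimum enclosing circle.
The points at distance exactly r from the centre are (8, -5), (-5, -8), (-8, 5) — 3 points.

3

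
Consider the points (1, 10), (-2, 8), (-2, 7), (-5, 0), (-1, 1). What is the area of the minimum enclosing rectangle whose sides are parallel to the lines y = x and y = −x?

64

In coordinates u = x + y, v = x − y the rectangle is axis-aligned; the map (x,y)→(u,v) scales areas by 2.
u-values: 11, 6, 5, -5, 0; range = 11 − (-5) = 16.
v-values: -9, -10, -9, -5, -2; range = -2 − (-10) = 8.
Area = (16 × 8) / 2 = 64.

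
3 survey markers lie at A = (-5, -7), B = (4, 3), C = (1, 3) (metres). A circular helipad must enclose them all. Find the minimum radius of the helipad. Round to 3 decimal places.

6.727

Side lengths²: AB² = 181, AC² = 136, BC² = 9.
Since AB² = 181 ≥ 136 + 9 = 145, the angle opposite AB is not acute, so the smallest enclosing circle has AB as diameter.
Centre = midpoint of AB = (-0.5, -2), r² = 181/4 = 45.25.
r = √(45.25) ≈ 6.727.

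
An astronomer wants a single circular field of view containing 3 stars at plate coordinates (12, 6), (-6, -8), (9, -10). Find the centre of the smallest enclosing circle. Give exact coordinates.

Call the three points A, B, C in the order given.
Side lengths²: AB² = 520, AC² = 265, BC² = 229.
Since AB² = 520 ≥ 265 + 229 = 494, the angle opposite AB is not acute, so the smallest enclosing circle has AB as diameter.
Centre = midpoint of AB = (3, -1), r² = 520/4 = 130.
Centre = (3, -1).

(3, -1)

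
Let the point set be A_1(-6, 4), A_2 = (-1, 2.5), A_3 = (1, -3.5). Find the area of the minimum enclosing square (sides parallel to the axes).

The bounding box has width 7 and height 7.5.
An axis-aligned square enclosing the set must have side ≥ max(width, height).
So the minimum side is max(7, 7.5) = 7.5.
Area = 7.5² = 56.25.

56.25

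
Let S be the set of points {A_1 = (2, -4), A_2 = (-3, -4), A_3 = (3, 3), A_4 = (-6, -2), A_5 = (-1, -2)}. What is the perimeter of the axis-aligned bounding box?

Width = max x − min x = 3 − (-6) = 9.
Height = max y − min y = 3 − (-4) = 7.
Perimeter = 2(9 + 7) = 32.

32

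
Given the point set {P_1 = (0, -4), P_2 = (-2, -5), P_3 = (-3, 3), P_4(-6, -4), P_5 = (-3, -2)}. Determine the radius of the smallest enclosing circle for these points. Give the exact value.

The minimum enclosing circle of a finite set is fixed by two of the points (as a diameter) or three (as a circumcircle).
The minimum enclosing circle is determined by three boundary points: P_1, P_3, P_4.
Their circumcentre is (-3, -8/7) with r² = 841/49.
The farthest remaining point P_2 is at distance² 778/49 ≤ 841/49.
r = √(841/49) = 29/7.

29/7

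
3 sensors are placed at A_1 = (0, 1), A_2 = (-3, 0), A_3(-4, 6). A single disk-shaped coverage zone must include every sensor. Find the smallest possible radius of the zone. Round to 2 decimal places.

Side lengths²: A_1A_2² = 10, A_1A_3² = 41, A_2A_3² = 37.
Since A_1A_3² = 41 < 37 + 10 = 47, the triangle is acute, so the smallest enclosing circle is the circumcircle.
Circumcentre = (-91/38, 121/38), r² = 7585/722.
r = √(7585/722) ≈ 3.24.

3.24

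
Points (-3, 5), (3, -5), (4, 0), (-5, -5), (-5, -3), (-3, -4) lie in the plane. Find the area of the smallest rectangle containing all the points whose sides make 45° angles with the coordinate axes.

In coordinates u = x + y, v = x − y the rectangle is axis-aligned; the map (x,y)→(u,v) scales areas by 2.
u-values: 2, -2, 4, -10, -8, -7; range = 4 − (-10) = 14.
v-values: -8, 8, 4, 0, -2, 1; range = 8 − (-8) = 16.
Area = (14 × 16) / 2 = 112.

112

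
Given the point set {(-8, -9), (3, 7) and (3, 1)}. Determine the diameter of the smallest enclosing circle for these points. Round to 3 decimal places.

Call the three points A, B, C in the order given.
Side lengths²: AB² = 377, AC² = 221, BC² = 36.
Since AB² = 377 ≥ 221 + 36 = 257, the angle opposite AB is not acute, so the smallest enclosing circle has AB as diameter.
Centre = midpoint of AB = (-2.5, -1), r² = 377/4 = 94.25.
Diameter = 2r = 2√(94.25) ≈ 19.416.

19.416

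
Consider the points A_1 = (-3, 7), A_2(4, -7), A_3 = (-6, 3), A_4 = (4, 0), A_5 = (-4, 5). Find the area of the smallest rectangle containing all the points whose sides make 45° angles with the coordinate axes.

In coordinates u = x + y, v = x − y the rectangle is axis-aligned; the map (x,y)→(u,v) scales areas by 2.
u-values: 4, -3, -3, 4, 1; range = 4 − (-3) = 7.
v-values: -10, 11, -9, 4, -9; range = 11 − (-10) = 21.
Area = (7 × 21) / 2 = 73.5.

73.5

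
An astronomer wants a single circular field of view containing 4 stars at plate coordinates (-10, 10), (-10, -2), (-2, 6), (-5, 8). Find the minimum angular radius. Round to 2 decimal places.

By Welzl's lemma the MEC is supported by two points (diametrically opposite) or three points (on a circumcircle).
The minimum enclosing circle is determined by three boundary points: (-10, 10), (-10, -2), (-2, 6).
Their circumcentre is (-8, 4) with r² = 40.
The farthest remaining point (-5, 8) is at distance² 25 ≤ 40.
r = √40 ≈ 6.32.

6.32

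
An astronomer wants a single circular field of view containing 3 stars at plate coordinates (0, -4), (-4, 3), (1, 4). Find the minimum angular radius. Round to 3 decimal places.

4.249

Call the three points A, B, C in the order given.
Side lengths²: AB² = 65, AC² = 65, BC² = 26.
Since AC² = 65 < 65 + 26 = 91, the triangle is acute, so the smallest enclosing circle is the circumcircle.
Circumcentre = (-5/6, 1/6), r² = 325/18.
r = √(325/18) ≈ 4.249.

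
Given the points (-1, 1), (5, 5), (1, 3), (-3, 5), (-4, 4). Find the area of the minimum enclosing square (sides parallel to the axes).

81

The bounding box has width 9 and height 4.
An axis-aligned square enclosing the set must have side ≥ max(width, height).
So the minimum side is max(9, 4) = 9.
Area = 9² = 81.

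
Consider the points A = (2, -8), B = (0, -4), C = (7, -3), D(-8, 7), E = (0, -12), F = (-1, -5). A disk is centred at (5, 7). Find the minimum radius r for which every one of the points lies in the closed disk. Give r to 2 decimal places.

The required radius is the distance from (5, 7) to the farthest point.
Squared distances: 234, 146, 104, 169, 386, 180.
Maximum is 386, attained at E.
r = √386 ≈ 19.65.

19.65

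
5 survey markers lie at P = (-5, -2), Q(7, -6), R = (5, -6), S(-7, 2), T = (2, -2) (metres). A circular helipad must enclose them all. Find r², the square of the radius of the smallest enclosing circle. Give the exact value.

By Welzl's lemma the MEC is supported by two points (diametrically opposite) or three points (on a circumcircle).
The farthest pair is Q–S with squared distance 260. The circle on this segment as diameter has centre (0, -2) and r² = 260/4 = 65.
Check P: distance² to centre = 25 ≤ 65, so it lies inside.
All remaining points lie in this disk, and no smaller disk contains both endpoints, so this is the minimum enclosing circle.

65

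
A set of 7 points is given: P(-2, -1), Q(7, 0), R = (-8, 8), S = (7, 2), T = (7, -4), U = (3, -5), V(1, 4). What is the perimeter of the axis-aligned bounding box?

Width = max x − min x = 7 − (-8) = 15.
Height = max y − min y = 8 − (-5) = 13.
Perimeter = 2(15 + 13) = 56.

56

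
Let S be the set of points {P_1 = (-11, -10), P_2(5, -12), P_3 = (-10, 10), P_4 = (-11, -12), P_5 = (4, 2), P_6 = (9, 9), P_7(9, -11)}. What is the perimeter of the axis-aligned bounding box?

Width = max x − min x = 9 − (-11) = 20.
Height = max y − min y = 10 − (-12) = 22.
Perimeter = 2(20 + 22) = 84.

84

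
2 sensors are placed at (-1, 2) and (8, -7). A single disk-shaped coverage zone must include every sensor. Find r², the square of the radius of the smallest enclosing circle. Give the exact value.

40.5

The smallest circle enclosing two points has them as diameter endpoints.
Centre = midpoint = (3.5, -2.5); r² = |(-1, 2)−(8, -7)|²/4 = 162/4 = 40.5.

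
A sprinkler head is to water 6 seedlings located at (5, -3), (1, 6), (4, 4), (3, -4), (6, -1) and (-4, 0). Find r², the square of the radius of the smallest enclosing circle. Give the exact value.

The minimum enclosing circle is determined by three boundary points: (5, -3), (1, 6), (-4, 0).
Their circumcentre is (57/46, 33/46) with r² = 29585/1058.
The farthest remaining point (6, -1) is at distance² 27101/1058 ≤ 29585/1058.

29585/1058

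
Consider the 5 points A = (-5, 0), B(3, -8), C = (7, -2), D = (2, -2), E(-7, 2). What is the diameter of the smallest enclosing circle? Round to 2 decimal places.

By Welzl's lemma the MEC is supported by two points (diametrically opposite) or three points (on a circumcircle).
The minimum enclosing circle is determined by three boundary points: B, C, E.
Their circumcentre is (-0.4, -1.4) with r² = 55.12.
The farthest remaining point A is at distance² 23.12 ≤ 55.12.
Diameter = 2r = 2√(55.12) ≈ 14.85.

14.85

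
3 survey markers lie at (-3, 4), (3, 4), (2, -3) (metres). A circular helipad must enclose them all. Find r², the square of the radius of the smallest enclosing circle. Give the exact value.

Call the three points A, B, C in the order given.
Side lengths²: AB² = 36, AC² = 74, BC² = 50.
Since AC² = 74 < 50 + 36 = 86, the triangle is acute, so the smallest enclosing circle is the circumcircle.
Circumcentre = (0, 6/7), r² = 925/49.

925/49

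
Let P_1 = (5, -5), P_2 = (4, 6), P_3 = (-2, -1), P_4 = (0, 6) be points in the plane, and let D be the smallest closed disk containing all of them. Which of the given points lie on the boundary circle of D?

P_1, P_4

By Welzl's lemma the MEC is supported by two points (diametrically opposite) or three points (on a circumcircle).
The farthest pair is P_1–P_4 with squared distance 146. The circle on this segment as diameter has centre (2.5, 0.5) and r² = 146/4 = 36.5.
Check P_2: distance² to centre = 32.5 ≤ 36.5, so it lies inside.
All remaining points lie in this disk, and no smaller disk contains both endpoints, so this is the minimum enclosing circle.
The points at distance exactly r from the centre are P_1, P_4 — 2 points.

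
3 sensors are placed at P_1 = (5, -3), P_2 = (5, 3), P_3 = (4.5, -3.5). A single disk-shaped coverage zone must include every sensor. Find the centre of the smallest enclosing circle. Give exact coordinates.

Side lengths²: P_1P_2² = 36, P_1P_3² = 0.5, P_2P_3² = 42.5.
Since P_2P_3² = 42.5 ≥ 36 + 0.5 = 36.5, the angle opposite P_2P_3 is not acute, so the smallest enclosing circle has P_2P_3 as diameter.
Centre = midpoint of P_2P_3 = (4.75, -0.25), r² = 42.5/4 = 10.625.
Centre = (4.75, -0.25).

(4.75, -0.25)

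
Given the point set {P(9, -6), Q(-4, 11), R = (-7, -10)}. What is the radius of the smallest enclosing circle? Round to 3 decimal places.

11.554

Side lengths²: PQ² = 458, PR² = 272, QR² = 450.
Since PQ² = 458 < 450 + 272 = 722, the triangle is acute, so the smallest enclosing circle is the circumcircle.
Circumcentre = (-26/27, -4/27), r² = 97325/729.
r = √(97325/729) ≈ 11.554.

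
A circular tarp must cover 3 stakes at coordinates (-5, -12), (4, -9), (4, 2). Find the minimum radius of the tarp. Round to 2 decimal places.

8.32

Call the three points A, B, C in the order given.
Side lengths²: AB² = 90, AC² = 277, BC² = 121.
Since AC² = 277 ≥ 121 + 90 = 211, the angle opposite AC is not acute, so the smallest enclosing circle has AC as diameter.
Centre = midpoint of AC = (-0.5, -5), r² = 277/4 = 69.25.
r = √(69.25) ≈ 8.32.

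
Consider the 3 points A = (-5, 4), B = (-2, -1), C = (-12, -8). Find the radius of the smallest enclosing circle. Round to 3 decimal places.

Side lengths²: AB² = 34, AC² = 193, BC² = 149.
Since AC² = 193 ≥ 149 + 34 = 183, the angle opposite AC is not acute, so the smallest enclosing circle has AC as diameter.
Centre = midpoint of AC = (-8.5, -2), r² = 193/4 = 48.25.
r = √(48.25) ≈ 6.946.

6.946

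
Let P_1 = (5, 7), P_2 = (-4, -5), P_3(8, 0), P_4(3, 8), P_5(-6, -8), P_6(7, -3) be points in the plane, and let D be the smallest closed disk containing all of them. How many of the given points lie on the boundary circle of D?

The minimum enclosing circle of a finite set is fixed by two of the points (as a diameter) or three (as a circumcircle).
The farthest pair is P_1–P_5 with squared distance 346. The circle on this segment as diameter has centre (-0.5, -0.5) and r² = 346/4 = 86.5.
Check P_2: distance² to centre = 32.5 ≤ 86.5, so it lies inside.
All remaining points lie in this disk, and no smaller disk contains both endpoints, so this is the minimum enclosing circle.
The points at distance exactly r from the centre are P_1, P_5 — 2 points.

2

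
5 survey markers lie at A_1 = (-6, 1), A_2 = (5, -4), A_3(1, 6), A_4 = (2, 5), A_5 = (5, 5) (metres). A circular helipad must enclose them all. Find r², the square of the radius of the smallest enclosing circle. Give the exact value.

10001/242

By Welzl's lemma the MEC is supported by two points (diametrically opposite) or three points (on a circumcircle).
The minimum enclosing circle is determined by three boundary points: A_1, A_2, A_5.
Their circumcentre is (9/22, 0.5) with r² = 10001/242.
The farthest remaining point A_3 is at distance² 7405/242 ≤ 10001/242.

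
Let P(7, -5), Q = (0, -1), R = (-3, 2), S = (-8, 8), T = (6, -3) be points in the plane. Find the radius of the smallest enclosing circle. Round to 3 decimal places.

By Welzl's lemma the MEC is supported by two points (diametrically opposite) or three points (on a circumcircle).
The farthest pair is P–S with squared distance 394. The circle on this segment as diameter has centre (-0.5, 1.5) and r² = 394/4 = 98.5.
Check Q: distance² to centre = 6.5 ≤ 98.5, so it lies inside.
All remaining points lie in this disk, and no smaller disk contains both endpoints, so this is the minimum enclosing circle.
r = √(98.5) ≈ 9.925.

9.925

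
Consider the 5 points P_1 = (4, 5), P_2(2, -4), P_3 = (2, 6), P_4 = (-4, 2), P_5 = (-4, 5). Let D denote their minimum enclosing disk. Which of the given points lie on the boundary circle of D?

P_1, P_2, P_5

By Welzl's lemma the MEC is supported by two points (diametrically opposite) or three points (on a circumcircle).
The minimum enclosing circle is determined by three boundary points: P_1, P_2, P_5.
Their circumcentre is (0, 7/6) with r² = 1105/36.
The farthest remaining point P_3 is at distance² 985/36 ≤ 1105/36.
The points at distance exactly r from the centre are P_1, P_2, P_5 — 3 points.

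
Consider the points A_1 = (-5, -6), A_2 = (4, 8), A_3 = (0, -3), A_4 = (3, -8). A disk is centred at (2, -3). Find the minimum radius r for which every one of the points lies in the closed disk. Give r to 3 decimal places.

11.180

The required radius is the distance from (2, -3) to the farthest point.
Squared distances: 58, 125, 4, 26.
Maximum is 125, attained at A_2.
r = √125 ≈ 11.180.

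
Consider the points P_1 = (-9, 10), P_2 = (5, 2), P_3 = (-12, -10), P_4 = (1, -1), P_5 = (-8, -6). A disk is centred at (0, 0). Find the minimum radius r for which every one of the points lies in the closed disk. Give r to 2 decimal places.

The required radius is the distance from (0, 0) to the farthest point.
Squared distances: 181, 29, 244, 2, 100.
Maximum is 244, attained at P_3.
r = √244 ≈ 15.62.

15.62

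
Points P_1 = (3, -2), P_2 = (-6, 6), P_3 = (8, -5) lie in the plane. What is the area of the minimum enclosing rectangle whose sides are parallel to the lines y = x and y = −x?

37.5

In coordinates u = x + y, v = x − y the rectangle is axis-aligned; the map (x,y)→(u,v) scales areas by 2.
u-values: 1, 0, 3; range = 3 − 0 = 3.
v-values: 5, -12, 13; range = 13 − (-12) = 25.
Area = (3 × 25) / 2 = 37.5.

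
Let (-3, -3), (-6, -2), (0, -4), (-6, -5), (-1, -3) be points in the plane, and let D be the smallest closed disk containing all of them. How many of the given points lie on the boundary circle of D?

3

The minimum enclosing circle of a finite set is fixed by two of the points (as a diameter) or three (as a circumcircle).
The minimum enclosing circle is determined by three boundary points: (-6, -2), (0, -4), (-6, -5).
Their circumcentre is (-19/6, -3.5) with r² = 185/18.
The farthest remaining point (-1, -3) is at distance² 89/18 ≤ 185/18.
The points at distance exactly r from the centre are (-6, -2), (0, -4), (-6, -5) — 3 points.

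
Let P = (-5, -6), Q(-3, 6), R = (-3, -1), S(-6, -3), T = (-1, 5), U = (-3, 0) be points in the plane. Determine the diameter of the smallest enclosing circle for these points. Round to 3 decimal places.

A smallest enclosing disk is always determined by at most three of the input points on its boundary.
The farthest pair is P–Q with squared distance 148. The circle on this segment as diameter has centre (-4, 0) and r² = 148/4 = 37.
Check R: distance² to centre = 2 ≤ 37, so it lies inside.
All remaining points lie in this disk, and no smaller disk contains both endpoints, so this is the minimum enclosing circle.
Diameter = 2r = 2√37 ≈ 12.166.

12.166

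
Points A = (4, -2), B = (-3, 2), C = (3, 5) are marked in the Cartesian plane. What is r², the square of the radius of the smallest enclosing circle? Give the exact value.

325/18

Side lengths²: AB² = 65, AC² = 50, BC² = 45.
Since AB² = 65 < 50 + 45 = 95, the triangle is acute, so the smallest enclosing circle is the circumcircle.
Circumcentre = (7/6, 7/6), r² = 325/18.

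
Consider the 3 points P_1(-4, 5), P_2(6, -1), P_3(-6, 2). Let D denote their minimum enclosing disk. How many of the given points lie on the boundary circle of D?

2

Side lengths²: P_1P_2² = 136, P_1P_3² = 13, P_2P_3² = 153.
Since P_2P_3² = 153 ≥ 136 + 13 = 149, the angle opposite P_2P_3 is not acute, so the smallest enclosing circle has P_2P_3 as diameter.
Centre = midpoint of P_2P_3 = (0, 0.5), r² = 153/4 = 38.25.
The points at distance exactly r from the centre are P_2, P_3 — 2 points.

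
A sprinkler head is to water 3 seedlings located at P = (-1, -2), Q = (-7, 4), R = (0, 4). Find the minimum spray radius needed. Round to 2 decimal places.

Side lengths²: PQ² = 72, PR² = 37, QR² = 49.
Since PQ² = 72 < 49 + 37 = 86, the triangle is acute, so the smallest enclosing circle is the circumcircle.
Circumcentre = (-3.5, 1.5), r² = 18.5.
r = √(18.5) ≈ 4.30.

4.30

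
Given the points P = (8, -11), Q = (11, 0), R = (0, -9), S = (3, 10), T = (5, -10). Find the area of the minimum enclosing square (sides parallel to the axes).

The bounding box has width 11 and height 21.
An axis-aligned square enclosing the set must have side ≥ max(width, height).
So the minimum side is max(11, 21) = 21.
Area = 21² = 441.

441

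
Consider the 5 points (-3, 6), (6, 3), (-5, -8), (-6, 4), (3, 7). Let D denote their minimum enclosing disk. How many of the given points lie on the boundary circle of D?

2

The farthest pair is (-5, -8)–(3, 7) with squared distance 289. The circle on this segment as diameter has centre (-1, -0.5) and r² = 289/4 = 72.25.
Check (-3, 6): distance² to centre = 46.25 ≤ 72.25, so it lies inside.
All remaining points lie in this disk, and no smaller disk contains both endpoints, so this is the minimum enclosing circle.
The points at distance exactly r from the centre are (-5, -8), (3, 7) — 2 points.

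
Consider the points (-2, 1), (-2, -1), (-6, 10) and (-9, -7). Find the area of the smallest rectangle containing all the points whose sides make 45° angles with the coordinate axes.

In coordinates u = x + y, v = x − y the rectangle is axis-aligned; the map (x,y)→(u,v) scales areas by 2.
u-values: -1, -3, 4, -16; range = 4 − (-16) = 20.
v-values: -3, -1, -16, -2; range = -1 − (-16) = 15.
Area = (20 × 15) / 2 = 150.

150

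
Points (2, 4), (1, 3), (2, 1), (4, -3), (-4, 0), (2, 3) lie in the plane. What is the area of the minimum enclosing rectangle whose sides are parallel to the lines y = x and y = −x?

55

In coordinates u = x + y, v = x − y the rectangle is axis-aligned; the map (x,y)→(u,v) scales areas by 2.
u-values: 6, 4, 3, 1, -4, 5; range = 6 − (-4) = 10.
v-values: -2, -2, 1, 7, -4, -1; range = 7 − (-4) = 11.
Area = (10 × 11) / 2 = 55.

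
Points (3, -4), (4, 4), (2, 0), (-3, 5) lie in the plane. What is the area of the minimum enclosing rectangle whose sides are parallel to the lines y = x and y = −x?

In coordinates u = x + y, v = x − y the rectangle is axis-aligned; the map (x,y)→(u,v) scales areas by 2.
u-values: -1, 8, 2, 2; range = 8 − (-1) = 9.
v-values: 7, 0, 2, -8; range = 7 − (-8) = 15.
Area = (9 × 15) / 2 = 67.5.

67.5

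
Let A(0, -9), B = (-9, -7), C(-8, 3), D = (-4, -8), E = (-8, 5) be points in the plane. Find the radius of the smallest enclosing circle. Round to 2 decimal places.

8.06

By Welzl's lemma the MEC is supported by two points (diametrically opposite) or three points (on a circumcircle).
The farthest pair is A–E with squared distance 260. The circle on this segment as diameter has centre (-4, -2) and r² = 260/4 = 65.
Check B: distance² to centre = 50 ≤ 65, so it lies inside.
All remaining points lie in this disk, and no smaller disk contains both endpoints, so this is the minimum enclosing circle.
r = √65 ≈ 8.06.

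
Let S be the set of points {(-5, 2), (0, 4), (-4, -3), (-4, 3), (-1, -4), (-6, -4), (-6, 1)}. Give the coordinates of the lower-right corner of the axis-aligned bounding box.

x-range [-6, 0], y-range [-4, 4].
The lower-right corner is (0, -4).

(0, -4)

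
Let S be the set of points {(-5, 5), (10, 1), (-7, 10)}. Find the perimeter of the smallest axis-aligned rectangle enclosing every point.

Width = max x − min x = 10 − (-7) = 17.
Height = max y − min y = 10 − 1 = 9.
Perimeter = 2(17 + 9) = 52.

52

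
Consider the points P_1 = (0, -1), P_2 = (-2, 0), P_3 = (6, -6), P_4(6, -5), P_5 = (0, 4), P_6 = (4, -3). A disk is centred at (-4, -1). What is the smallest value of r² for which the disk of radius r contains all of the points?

125

The required radius is the distance from (-4, -1) to the farthest point.
Squared distances: 16, 5, 125, 116, 41, 68.
Maximum is 125, attained at P_3.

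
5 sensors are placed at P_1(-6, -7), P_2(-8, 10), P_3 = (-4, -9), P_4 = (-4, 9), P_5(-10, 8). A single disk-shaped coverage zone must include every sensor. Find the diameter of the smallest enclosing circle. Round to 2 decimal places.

19.42

By Welzl's lemma the MEC is supported by two points (diametrically opposite) or three points (on a circumcircle).
The farthest pair is P_2–P_3 with squared distance 377. The circle on this segment as diameter has centre (-6, 0.5) and r² = 377/4 = 94.25.
Check P_1: distance² to centre = 56.25 ≤ 94.25, so it lies inside.
All remaining points lie in this disk, and no smaller disk contains both endpoints, so this is the minimum enclosing circle.
Diameter = 2r = 2√(94.25) ≈ 19.42.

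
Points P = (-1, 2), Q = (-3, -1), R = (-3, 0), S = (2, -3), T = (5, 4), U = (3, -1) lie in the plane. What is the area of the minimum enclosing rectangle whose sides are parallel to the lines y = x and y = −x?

In coordinates u = x + y, v = x − y the rectangle is axis-aligned; the map (x,y)→(u,v) scales areas by 2.
u-values: 1, -4, -3, -1, 9, 2; range = 9 − (-4) = 13.
v-values: -3, -2, -3, 5, 1, 4; range = 5 − (-3) = 8.
Area = (13 × 8) / 2 = 52.

52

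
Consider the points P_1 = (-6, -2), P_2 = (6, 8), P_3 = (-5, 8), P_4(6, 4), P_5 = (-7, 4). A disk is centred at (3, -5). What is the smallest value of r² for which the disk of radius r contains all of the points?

The required radius is the distance from (3, -5) to the farthest point.
Squared distances: 90, 178, 233, 90, 181.
Maximum is 233, attained at P_3.

233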